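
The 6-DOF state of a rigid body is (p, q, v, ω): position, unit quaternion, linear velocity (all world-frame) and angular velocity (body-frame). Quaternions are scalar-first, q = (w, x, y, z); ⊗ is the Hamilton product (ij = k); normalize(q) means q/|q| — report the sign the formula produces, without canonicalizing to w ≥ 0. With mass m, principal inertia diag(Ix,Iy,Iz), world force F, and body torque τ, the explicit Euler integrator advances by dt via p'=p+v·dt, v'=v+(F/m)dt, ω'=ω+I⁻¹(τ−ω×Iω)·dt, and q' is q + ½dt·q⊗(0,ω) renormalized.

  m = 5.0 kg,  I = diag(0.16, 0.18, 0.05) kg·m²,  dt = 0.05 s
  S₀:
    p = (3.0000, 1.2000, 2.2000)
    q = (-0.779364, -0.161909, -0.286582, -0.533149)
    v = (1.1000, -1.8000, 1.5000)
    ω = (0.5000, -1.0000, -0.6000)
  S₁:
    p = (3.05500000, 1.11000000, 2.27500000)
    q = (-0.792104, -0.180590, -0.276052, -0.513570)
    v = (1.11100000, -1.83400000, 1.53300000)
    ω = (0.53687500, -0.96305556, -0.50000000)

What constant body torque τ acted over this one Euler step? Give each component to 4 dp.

ω₁ − ω₀ = (0.03687500, 0.03694444, 0.10000000)
precession coupling = (-0.0780, -0.0330, -0.0100)
τ = I·(Δω/dt) + ω₀×(Iω₀) = (0.0400, 0.1000, 0.0900)

τ = (0.0400, 0.1000, 0.0900)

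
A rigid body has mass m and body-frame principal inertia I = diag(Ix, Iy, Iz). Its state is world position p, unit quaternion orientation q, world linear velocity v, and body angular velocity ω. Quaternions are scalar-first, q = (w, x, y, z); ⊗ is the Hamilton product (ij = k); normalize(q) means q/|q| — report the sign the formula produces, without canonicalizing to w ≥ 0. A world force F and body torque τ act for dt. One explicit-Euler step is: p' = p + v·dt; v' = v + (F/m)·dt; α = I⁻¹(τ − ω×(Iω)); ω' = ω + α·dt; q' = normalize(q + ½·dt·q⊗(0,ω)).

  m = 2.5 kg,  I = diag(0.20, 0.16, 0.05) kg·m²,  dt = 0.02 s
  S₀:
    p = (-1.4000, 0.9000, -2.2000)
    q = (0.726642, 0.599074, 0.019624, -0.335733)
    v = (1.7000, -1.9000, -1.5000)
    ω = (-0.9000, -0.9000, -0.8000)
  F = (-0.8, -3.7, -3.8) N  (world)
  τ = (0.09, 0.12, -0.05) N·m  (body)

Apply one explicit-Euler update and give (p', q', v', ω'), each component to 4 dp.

p' = (-1.3660, 0.8620, -2.2300)
q' = (0.7294, 0.5893, 0.0209, -0.3467)
v' = (1.6936, -1.9296, -1.5304)
ω' = (-0.8831, -0.8985, -0.8070)

linear accel F/m = (-0.3200, -1.4800, -1.5200)
p' = p + v·dt = (-1.3660, 0.8620, -2.2300)
v' = v + a·dt = (1.6936, -1.9296, -1.5304)
angular accel α = (0.8460, 0.0750, -0.3520)
ω' = ω + α·dt = (-0.8831, -0.8985, -0.8070)
2q̇ = q⊗(0,ω) = (0.2882418, -0.9718367, 0.1274411, -1.1028186)
updated quaternion q' = (0.7294, 0.5893, 0.0209, -0.3467)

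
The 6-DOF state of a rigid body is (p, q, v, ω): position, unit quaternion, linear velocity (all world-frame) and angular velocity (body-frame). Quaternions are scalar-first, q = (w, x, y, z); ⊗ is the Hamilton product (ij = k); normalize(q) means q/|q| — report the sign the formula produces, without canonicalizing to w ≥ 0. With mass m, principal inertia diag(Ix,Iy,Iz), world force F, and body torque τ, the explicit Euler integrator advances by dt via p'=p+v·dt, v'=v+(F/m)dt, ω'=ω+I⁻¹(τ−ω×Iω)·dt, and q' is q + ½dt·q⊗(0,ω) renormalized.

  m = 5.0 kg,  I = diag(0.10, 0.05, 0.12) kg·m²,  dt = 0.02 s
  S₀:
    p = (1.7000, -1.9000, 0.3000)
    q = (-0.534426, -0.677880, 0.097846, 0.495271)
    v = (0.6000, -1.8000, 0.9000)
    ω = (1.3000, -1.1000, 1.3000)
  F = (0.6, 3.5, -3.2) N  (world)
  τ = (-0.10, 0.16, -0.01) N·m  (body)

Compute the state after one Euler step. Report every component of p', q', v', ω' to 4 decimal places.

p' = (1.7120, -1.9360, 0.3180)
q' = (-0.5309, -0.6780, 0.1189, 0.4944)
v' = (0.6024, -1.7860, 0.8872)
ω' = (1.3000, -1.0225, 1.2864)

ω×(Iω) gyroscopic = (-0.1001, -0.0338, 0.0715)
angular accel α = (0.0010, 3.8760, -0.6792)
new body rate ω' = (1.3000, -1.0225, 1.2864)
q⊗(0,ω) = (0.3450223, -0.0227559, 2.1129649, -0.0762856)
updated quaternion q' = (-0.5309, -0.6780, 0.1189, 0.4944)
linear accel F/m = (0.1200, 0.7000, -0.6400)
p + v·dt = (1.7120, -1.9360, 0.3180)
v + (F/m)dt = (0.6024, -1.7860, 0.8872)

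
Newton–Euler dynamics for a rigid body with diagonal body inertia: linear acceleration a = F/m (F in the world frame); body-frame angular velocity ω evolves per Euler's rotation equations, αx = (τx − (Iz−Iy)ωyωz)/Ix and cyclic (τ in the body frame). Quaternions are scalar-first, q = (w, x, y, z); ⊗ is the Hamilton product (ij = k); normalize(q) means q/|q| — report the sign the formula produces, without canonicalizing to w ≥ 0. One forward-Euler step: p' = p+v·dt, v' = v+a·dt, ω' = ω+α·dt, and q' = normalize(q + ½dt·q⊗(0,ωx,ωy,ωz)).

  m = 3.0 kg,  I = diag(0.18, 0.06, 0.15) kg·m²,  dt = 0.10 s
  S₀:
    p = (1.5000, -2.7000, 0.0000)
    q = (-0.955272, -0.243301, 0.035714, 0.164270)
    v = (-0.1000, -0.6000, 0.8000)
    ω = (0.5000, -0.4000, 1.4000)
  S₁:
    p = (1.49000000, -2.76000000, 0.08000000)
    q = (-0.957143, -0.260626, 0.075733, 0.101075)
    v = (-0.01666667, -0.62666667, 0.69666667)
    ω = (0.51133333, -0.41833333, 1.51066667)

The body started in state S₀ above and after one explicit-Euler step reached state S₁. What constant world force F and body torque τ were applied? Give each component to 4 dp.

Δv = v₁−v₀ = (0.08333333, -0.02666667, -0.10333333)
F = m·Δv/dt = (2.5000, -0.8000, -3.1000)
rate change Δω = (0.01133333, -0.01833333, 0.11066667)
gyro term ω₀×Iω₀ = (-0.0504, 0.0210, 0.0240)
τ = I·(Δω/dt) + ω₀×(Iω₀) = (-0.0300, 0.0100, 0.1900)

F = (2.5000, -0.8000, -3.1000)
τ = (-0.0300, 0.0100, 0.1900)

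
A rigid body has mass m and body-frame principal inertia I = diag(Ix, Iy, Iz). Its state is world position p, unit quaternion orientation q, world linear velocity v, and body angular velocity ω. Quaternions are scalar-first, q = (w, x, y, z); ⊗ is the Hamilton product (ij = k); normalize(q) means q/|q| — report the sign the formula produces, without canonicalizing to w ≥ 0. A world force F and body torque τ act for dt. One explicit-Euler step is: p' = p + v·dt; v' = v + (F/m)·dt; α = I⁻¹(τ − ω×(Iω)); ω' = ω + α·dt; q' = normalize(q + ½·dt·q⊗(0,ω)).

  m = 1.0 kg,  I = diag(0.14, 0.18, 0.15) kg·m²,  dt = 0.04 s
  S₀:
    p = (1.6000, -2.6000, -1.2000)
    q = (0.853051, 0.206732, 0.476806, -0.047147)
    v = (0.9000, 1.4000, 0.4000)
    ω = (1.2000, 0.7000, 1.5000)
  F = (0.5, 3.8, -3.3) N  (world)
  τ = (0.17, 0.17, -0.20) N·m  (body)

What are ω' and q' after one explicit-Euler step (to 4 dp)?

precession coupling ω×(Iω) = (-0.0315, -0.0180, 0.0336)
(τ − ω×Iω)/I = (1.4393, 1.0444, -1.5573)
ω + α·dt = (1.2576, 0.7418, 1.4377)
Hamilton product q⊗(0,ω) = (-0.5111221, 1.7718731, 0.2304613, 0.8521217)
updated quaternion q' = (0.8421, 0.2420, 0.4810, -0.0301)

ω' = (1.2576, 0.7418, 1.4377)
q' = (0.8421, 0.2420, 0.4810, -0.0301)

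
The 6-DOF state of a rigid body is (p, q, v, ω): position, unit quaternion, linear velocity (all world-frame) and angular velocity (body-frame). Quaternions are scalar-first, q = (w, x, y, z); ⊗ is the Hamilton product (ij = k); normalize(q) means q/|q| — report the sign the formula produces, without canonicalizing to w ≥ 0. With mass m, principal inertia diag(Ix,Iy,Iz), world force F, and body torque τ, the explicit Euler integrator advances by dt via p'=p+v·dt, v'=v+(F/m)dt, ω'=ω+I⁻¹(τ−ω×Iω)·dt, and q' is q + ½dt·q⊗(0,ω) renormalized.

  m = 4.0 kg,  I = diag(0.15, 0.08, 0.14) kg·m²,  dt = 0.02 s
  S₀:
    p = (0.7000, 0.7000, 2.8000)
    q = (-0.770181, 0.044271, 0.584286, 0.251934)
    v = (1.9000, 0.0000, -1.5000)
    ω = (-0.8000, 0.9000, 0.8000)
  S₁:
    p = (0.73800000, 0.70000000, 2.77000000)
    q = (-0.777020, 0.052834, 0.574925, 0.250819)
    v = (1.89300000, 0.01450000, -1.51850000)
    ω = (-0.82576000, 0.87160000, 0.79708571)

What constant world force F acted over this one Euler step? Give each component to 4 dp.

v₁ − v₀ = (-0.00700000, 0.01450000, -0.01850000)
m·(v₁−v₀)/dt = (-1.4000, 2.9000, -3.7000)

F = (-1.4000, 2.9000, -3.7000)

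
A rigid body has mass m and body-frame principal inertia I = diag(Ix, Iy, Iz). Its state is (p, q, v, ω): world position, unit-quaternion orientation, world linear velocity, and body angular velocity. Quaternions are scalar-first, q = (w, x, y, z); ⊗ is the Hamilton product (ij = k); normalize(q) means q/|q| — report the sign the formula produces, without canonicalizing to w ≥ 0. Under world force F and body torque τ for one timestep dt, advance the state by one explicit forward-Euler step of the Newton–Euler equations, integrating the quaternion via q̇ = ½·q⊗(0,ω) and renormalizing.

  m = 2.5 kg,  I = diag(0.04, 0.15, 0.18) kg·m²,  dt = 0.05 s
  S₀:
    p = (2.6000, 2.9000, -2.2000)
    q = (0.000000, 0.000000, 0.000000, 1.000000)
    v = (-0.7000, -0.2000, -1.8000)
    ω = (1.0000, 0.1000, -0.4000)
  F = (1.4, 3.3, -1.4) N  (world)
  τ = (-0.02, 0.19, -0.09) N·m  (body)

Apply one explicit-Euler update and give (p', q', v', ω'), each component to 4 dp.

precession coupling ω×(Iω) = (-0.0012, 0.0560, 0.0110)
(τ − ω×Iω)/I = (-0.4700, 0.8933, -0.5611)
ω' = ω + α·dt = (0.9765, 0.1447, -0.4281)
Hamilton product q⊗(0,ω) = (0.4000000, -0.1000000, 1.0000000, 0.0000000)
q + ½dt·q⊗(0,ω), renormalized = (0.0100, -0.0025, 0.0250, 0.9996)
p + v·dt = (2.5650, 2.8900, -2.2900)
v' = v + a·dt = (-0.6720, -0.1340, -1.8280)

p' = (2.5650, 2.8900, -2.2900)
q' = (0.0100, -0.0025, 0.0250, 0.9996)
v' = (-0.6720, -0.1340, -1.8280)
ω' = (0.9765, 0.1447, -0.4281)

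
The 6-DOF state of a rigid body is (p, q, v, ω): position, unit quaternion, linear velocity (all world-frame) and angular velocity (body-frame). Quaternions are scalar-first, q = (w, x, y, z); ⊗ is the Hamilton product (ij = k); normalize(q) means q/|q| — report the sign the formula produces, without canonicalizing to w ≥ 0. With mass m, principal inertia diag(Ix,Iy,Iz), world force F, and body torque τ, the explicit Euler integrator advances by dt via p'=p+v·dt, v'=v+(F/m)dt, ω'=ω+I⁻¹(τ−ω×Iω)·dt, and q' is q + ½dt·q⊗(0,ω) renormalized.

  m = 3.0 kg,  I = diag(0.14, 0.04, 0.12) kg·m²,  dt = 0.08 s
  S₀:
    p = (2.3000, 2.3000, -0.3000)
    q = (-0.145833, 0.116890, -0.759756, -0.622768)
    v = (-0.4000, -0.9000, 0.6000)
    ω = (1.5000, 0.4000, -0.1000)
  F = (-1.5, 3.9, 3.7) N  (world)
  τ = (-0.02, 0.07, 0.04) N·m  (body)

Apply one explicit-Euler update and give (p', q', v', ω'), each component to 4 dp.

linear accel F/m = (-0.5000, 1.3000, 1.2333)
new position p' = (2.2680, 2.2280, -0.2520)
new velocity v' = (-0.4400, -0.7960, 0.6987)
gyro term ω×Iω = (-0.0032, -0.0030, -0.0600)
angular accel α = (-0.1200, 1.8250, 0.8333)
new body rate ω' = (1.4904, 0.5460, -0.0333)
2q̇ = q⊗(0,ω) = (0.0662906, 0.1063333, -0.9807962, 1.2009733)
updated quaternion q' = (-0.1429, 0.1209, -0.7974, -0.5736)

p' = (2.2680, 2.2280, -0.2520)
q' = (-0.1429, 0.1209, -0.7974, -0.5736)
v' = (-0.4400, -0.7960, 0.6987)
ω' = (1.4904, 0.5460, -0.0333)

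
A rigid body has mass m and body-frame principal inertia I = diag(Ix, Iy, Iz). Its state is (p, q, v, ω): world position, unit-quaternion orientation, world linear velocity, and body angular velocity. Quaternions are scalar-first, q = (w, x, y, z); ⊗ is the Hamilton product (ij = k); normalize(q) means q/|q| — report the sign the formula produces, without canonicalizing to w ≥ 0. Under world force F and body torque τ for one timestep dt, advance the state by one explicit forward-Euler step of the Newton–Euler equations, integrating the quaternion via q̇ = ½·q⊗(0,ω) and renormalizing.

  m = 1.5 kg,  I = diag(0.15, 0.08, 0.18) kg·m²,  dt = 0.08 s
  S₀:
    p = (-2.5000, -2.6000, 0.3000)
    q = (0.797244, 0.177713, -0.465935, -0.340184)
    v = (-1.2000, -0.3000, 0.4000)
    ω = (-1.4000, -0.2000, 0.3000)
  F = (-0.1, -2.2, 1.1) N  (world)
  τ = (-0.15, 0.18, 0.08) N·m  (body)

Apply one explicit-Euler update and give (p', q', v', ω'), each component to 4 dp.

α = I⁻¹(τ − ω×Iω) = (-0.9600, 2.0925, 0.5533)
ω' = ω + α·dt = (-1.4768, -0.0326, 0.3443)
q⊗(0,ω) = (0.2576664, -1.3239589, 0.2634949, -0.4486784)
q' = normalize(q + ½dt·q⊗(0,ω)) = (0.8062, 0.1245, -0.4546, -0.3575)
p + v·dt = (-2.5960, -2.6240, 0.3320)
new velocity v' = (-1.2053, -0.4173, 0.4587)

p' = (-2.5960, -2.6240, 0.3320)
q' = (0.8062, 0.1245, -0.4546, -0.3575)
v' = (-1.2053, -0.4173, 0.4587)
ω' = (-1.4768, -0.0326, 0.3443)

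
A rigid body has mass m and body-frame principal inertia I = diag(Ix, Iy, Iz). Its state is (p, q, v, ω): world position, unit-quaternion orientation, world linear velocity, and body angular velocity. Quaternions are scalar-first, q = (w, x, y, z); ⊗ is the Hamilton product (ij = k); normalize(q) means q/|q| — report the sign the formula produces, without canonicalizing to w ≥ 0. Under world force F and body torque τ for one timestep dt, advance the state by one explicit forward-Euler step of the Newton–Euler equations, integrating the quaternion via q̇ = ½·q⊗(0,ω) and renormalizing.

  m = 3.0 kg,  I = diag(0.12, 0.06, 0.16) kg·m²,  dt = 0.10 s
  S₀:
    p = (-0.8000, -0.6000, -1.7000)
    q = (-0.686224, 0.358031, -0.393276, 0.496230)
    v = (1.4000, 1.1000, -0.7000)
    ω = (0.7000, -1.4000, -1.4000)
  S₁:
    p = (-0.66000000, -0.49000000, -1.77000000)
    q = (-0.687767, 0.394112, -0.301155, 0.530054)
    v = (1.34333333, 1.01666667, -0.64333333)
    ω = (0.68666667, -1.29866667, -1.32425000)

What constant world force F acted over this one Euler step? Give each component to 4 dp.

F = (-1.7000, -2.5000, 1.7000)

v₁ − v₀ = (-0.05666667, -0.08333333, 0.05666667)
F = m·Δv/dt = (-1.7000, -2.5000, 1.7000)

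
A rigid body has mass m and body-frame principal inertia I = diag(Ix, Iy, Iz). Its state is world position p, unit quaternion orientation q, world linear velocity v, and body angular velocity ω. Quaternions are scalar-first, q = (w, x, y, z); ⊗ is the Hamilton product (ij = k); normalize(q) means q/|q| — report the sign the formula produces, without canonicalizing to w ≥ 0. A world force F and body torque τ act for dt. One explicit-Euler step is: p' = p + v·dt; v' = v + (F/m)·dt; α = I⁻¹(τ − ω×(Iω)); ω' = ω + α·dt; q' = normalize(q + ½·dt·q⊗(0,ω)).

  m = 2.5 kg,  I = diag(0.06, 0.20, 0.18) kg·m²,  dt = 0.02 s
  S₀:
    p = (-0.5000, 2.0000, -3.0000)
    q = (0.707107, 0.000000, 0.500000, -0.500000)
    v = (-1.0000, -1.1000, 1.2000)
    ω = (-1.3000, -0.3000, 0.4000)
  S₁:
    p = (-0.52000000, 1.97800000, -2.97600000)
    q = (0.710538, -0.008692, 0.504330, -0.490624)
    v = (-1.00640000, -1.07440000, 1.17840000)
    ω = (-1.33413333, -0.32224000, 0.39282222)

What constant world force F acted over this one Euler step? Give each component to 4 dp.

F = (-0.8000, 3.2000, -2.7000)

v₁ − v₀ = (-0.00640000, 0.02560000, -0.02160000)
m·(v₁−v₀)/dt = (-0.8000, 3.2000, -2.7000)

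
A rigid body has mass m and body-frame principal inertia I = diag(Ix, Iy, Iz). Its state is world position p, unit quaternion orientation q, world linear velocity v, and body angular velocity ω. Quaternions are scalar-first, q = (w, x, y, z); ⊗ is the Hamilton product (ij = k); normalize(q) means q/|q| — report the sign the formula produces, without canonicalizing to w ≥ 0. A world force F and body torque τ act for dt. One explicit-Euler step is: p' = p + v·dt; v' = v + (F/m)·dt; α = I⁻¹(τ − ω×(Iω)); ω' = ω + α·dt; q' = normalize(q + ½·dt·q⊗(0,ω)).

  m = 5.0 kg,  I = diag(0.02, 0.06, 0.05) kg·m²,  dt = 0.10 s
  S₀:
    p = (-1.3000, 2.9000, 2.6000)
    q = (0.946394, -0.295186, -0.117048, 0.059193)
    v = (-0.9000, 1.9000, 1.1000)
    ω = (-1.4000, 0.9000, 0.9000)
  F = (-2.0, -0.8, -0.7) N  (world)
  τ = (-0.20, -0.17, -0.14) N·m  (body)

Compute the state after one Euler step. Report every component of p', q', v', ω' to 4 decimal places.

a = (-0.4000, -0.1600, -0.1400)
p + v·dt = (-1.3900, 3.0900, 2.7100)
new velocity v' = (-0.9400, 1.8840, 1.0860)
(τ − ω×Iω)/I = (-9.5950, -3.4633, -1.7920)
ω' = ω + α·dt = (-2.3595, 0.5537, 0.7208)
Hamilton product q⊗(0,ω) = (-0.3611909, -1.4835685, 1.0345518, 0.4222200)
q' = normalize(q + ½dt·q⊗(0,ω)) = (0.9242, -0.3677, -0.0650, 0.0799)

p' = (-1.3900, 3.0900, 2.7100)
q' = (0.9242, -0.3677, -0.0650, 0.0799)
v' = (-0.9400, 1.8840, 1.0860)
ω' = (-2.3595, 0.5537, 0.7208)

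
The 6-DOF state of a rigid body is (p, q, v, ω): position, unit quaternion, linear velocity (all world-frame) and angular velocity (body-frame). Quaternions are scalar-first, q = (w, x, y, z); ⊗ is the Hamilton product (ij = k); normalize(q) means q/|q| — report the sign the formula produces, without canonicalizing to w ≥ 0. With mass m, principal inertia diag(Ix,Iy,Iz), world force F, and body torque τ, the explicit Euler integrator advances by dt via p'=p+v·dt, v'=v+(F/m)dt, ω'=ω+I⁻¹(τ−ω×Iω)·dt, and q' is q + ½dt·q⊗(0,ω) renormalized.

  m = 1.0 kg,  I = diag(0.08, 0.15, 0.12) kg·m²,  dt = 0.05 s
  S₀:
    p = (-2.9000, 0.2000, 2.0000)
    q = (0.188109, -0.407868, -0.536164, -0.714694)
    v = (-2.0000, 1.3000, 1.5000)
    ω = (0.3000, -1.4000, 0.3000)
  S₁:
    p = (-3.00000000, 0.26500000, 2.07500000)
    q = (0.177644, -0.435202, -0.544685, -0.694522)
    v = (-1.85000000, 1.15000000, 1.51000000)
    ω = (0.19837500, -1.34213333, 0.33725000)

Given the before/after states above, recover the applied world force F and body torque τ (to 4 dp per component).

rate change Δω = (-0.10162500, 0.05786667, 0.03725000)
τ = I·(Δω/dt) + ω₀×(Iω₀) = (-0.1500, 0.1700, 0.0600)
Δv = v₁−v₀ = (0.15000000, -0.15000000, 0.01000000)
F = m·Δv/dt = (3.0000, -3.0000, 0.2000)

F = (3.0000, -3.0000, 0.2000)
τ = (-0.1500, 0.1700, 0.0600)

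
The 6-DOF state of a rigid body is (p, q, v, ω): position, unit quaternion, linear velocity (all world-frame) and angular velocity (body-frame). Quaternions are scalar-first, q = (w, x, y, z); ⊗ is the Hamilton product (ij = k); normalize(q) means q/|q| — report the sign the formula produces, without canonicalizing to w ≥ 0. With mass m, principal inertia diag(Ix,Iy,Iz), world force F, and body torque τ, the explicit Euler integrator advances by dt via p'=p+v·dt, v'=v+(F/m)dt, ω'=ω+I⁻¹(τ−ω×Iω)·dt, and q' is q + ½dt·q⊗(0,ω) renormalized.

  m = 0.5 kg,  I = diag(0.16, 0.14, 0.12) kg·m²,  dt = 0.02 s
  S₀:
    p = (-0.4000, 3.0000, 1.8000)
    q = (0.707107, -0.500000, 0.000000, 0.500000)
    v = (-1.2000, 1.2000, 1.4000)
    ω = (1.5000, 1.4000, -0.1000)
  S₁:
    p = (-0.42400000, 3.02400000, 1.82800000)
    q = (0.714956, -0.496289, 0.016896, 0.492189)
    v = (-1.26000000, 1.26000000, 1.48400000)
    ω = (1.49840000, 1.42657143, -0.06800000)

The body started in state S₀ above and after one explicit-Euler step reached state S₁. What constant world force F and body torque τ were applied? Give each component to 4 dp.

velocity change Δv = (-0.06000000, 0.06000000, 0.08400000)
F = m·Δv/dt = (-1.5000, 1.5000, 2.1000)
Δω = ω₁−ω₀ = (-0.00160000, 0.02657143, 0.03200000)
precession coupling = (0.0028, -0.0060, -0.0420)
applied torque τ = (-0.0100, 0.1800, 0.1500)

F = (-1.5000, 1.5000, 2.1000)
τ = (-0.0100, 0.1800, 0.1500)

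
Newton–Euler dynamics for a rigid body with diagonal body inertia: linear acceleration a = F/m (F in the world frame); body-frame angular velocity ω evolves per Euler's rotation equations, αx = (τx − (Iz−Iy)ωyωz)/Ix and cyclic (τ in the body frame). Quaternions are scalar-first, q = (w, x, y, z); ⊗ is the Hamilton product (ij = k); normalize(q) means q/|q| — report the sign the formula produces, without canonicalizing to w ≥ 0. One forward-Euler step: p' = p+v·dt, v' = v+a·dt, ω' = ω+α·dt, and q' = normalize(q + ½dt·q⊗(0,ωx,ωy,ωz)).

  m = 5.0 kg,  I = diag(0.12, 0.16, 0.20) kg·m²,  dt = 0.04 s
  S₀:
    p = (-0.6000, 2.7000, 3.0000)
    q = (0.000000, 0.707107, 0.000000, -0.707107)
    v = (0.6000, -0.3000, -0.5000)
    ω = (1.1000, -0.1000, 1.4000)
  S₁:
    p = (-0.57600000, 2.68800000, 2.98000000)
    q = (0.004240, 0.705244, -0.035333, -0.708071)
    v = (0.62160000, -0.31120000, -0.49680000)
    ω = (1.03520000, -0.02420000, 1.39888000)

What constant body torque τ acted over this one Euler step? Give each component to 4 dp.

τ = (-0.2000, 0.1800, -0.0100)

rate change Δω = (-0.06480000, 0.07580000, -0.00112000)
precession coupling = (-0.0056, -0.1232, -0.0044)
applied torque τ = (-0.2000, 0.1800, -0.0100)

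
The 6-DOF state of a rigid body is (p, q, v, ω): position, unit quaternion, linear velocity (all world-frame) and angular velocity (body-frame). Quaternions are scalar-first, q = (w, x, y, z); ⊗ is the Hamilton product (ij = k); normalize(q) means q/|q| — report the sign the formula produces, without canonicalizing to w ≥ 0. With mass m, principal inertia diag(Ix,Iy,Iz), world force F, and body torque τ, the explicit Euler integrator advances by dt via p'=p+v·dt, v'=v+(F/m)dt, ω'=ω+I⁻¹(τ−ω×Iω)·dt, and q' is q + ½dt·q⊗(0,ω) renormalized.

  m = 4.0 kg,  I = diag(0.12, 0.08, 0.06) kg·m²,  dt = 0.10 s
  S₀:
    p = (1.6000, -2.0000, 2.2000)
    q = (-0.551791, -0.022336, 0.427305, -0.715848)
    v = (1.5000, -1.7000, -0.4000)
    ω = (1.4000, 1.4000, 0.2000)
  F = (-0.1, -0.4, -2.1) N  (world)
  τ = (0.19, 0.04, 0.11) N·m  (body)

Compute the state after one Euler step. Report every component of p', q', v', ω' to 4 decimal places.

a = (-0.0250, -0.1000, -0.5250)
p' = p + v·dt = (1.7500, -2.1700, 2.1600)
v + (F/m)dt = (1.4975, -1.7100, -0.4525)
α = I⁻¹(τ − ω×Iω) = (1.6300, 0.2900, 3.1400)
ω' = ω + α·dt = (1.5630, 1.4290, 0.5140)
Hamilton product q⊗(0,ω) = (-0.4237870, 0.3151408, -1.7702274, -0.7398556)
q' = normalize(q + ½dt·q⊗(0,ω)) = (-0.5702, -0.0065, 0.3371, -0.7491)

p' = (1.7500, -2.1700, 2.1600)
q' = (-0.5702, -0.0065, 0.3371, -0.7491)
v' = (1.4975, -1.7100, -0.4525)
ω' = (1.5630, 1.4290, 0.5140)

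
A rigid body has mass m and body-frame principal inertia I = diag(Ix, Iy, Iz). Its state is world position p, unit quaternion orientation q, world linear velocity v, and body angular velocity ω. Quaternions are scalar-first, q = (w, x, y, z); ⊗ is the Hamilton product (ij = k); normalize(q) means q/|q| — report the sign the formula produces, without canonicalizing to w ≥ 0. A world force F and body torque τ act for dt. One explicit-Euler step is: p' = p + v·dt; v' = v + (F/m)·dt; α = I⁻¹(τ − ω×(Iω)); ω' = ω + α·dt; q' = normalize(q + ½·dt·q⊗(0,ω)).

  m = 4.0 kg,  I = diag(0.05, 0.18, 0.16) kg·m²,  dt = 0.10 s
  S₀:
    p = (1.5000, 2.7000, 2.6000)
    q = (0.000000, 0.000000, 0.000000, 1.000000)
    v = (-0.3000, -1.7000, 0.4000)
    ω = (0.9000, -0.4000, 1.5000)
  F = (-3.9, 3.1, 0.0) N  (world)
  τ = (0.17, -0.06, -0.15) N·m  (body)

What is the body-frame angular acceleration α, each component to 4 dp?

α = (3.1600, 0.4917, -0.6450)

precession coupling ω×(Iω) = (0.0120, -0.1485, -0.0468)
α = I⁻¹(τ − ω×Iω) = (3.1600, 0.4917, -0.6450)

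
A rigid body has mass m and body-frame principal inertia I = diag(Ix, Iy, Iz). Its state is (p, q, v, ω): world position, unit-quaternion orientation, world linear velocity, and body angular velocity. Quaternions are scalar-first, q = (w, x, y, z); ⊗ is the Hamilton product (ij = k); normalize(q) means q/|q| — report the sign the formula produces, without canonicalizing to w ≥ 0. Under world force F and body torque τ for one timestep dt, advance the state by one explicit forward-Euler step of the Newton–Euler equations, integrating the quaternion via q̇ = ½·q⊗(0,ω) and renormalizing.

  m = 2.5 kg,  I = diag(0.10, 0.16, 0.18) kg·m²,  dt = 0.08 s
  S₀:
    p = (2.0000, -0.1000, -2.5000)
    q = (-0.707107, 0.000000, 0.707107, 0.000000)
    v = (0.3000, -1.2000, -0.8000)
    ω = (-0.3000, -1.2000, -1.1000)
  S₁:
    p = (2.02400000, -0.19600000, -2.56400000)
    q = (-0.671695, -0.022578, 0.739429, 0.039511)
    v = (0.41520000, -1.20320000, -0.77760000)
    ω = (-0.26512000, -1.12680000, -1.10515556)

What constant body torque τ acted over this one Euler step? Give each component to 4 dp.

τ = (0.0700, 0.1200, 0.0100)

ω₁ − ω₀ = (0.03488000, 0.07320000, -0.00515556)
I·α + gyro = (0.0700, 0.1200, 0.0100)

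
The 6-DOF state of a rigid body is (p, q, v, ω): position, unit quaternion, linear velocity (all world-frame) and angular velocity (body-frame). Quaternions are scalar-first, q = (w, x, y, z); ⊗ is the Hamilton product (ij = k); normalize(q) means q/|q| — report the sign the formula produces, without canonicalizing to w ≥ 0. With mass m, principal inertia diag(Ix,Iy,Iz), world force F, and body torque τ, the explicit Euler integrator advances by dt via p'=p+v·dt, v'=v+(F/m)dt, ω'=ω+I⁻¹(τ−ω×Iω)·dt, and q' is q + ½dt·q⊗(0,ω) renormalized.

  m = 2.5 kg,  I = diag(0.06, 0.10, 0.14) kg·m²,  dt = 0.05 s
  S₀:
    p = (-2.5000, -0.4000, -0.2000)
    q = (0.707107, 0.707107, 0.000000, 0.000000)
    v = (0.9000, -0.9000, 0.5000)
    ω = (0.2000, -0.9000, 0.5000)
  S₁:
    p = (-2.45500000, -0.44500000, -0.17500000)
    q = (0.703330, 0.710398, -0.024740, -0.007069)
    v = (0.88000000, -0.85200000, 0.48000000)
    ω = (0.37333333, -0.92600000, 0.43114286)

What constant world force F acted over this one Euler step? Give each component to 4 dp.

F = (-1.0000, 2.4000, -1.0000)

velocity change Δv = (-0.02000000, 0.04800000, -0.02000000)
m·(v₁−v₀)/dt = (-1.0000, 2.4000, -1.0000)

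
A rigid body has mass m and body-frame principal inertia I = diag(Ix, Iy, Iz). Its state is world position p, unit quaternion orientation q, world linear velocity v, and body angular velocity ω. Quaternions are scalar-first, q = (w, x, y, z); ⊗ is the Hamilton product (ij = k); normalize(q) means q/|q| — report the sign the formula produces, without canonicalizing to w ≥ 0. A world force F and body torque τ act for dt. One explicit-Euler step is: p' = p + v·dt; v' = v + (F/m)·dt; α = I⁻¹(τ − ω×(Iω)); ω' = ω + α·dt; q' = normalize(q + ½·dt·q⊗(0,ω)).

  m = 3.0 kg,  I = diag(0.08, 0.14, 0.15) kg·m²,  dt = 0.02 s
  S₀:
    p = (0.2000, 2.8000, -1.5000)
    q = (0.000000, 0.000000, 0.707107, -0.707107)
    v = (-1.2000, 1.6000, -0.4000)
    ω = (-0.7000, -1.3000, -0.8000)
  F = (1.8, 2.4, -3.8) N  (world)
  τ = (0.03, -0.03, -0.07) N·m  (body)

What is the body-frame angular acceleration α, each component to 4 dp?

ω×(Iω) gyroscopic = (0.0104, -0.0392, 0.0546)
angular accel α = (0.2450, 0.0657, -0.8307)

α = (0.2450, 0.0657, -0.8307)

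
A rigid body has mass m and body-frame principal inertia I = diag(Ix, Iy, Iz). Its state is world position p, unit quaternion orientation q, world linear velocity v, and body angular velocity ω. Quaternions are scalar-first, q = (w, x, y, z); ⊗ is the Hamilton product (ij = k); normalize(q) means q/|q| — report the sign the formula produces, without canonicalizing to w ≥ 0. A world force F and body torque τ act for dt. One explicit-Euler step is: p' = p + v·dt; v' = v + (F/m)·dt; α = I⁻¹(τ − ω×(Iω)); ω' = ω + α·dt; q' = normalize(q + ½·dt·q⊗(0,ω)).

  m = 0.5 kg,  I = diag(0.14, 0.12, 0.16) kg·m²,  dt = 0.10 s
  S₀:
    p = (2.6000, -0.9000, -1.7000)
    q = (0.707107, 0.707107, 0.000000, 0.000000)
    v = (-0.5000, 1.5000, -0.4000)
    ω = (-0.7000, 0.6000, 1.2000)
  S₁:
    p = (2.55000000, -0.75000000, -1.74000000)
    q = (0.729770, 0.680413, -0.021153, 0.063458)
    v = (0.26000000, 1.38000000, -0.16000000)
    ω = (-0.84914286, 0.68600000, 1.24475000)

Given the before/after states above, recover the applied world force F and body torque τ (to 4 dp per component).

F = (3.8000, -0.6000, 1.2000)
τ = (-0.1800, 0.1200, 0.0800)

Δω = ω₁−ω₀ = (-0.14914286, 0.08600000, 0.04475000)
applied torque τ = (-0.1800, 0.1200, 0.0800)
velocity change Δv = (0.76000000, -0.12000000, 0.24000000)
F = m·Δv/dt = (3.8000, -0.6000, 1.2000)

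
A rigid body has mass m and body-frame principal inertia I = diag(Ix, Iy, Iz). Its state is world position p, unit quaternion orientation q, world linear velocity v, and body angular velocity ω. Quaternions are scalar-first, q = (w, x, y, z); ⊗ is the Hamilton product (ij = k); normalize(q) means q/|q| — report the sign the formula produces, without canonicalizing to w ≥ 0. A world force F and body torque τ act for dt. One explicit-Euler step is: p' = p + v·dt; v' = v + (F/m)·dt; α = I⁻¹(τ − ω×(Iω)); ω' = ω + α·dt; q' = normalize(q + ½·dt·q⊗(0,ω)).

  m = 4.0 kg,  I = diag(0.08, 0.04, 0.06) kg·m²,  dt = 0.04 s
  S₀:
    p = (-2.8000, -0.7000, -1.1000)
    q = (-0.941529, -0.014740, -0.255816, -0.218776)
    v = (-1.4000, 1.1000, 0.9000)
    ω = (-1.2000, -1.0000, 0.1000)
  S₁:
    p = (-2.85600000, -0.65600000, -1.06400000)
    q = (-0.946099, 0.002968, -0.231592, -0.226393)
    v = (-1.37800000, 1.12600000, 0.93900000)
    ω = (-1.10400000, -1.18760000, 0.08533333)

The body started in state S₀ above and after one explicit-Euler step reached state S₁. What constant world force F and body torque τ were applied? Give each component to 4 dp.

F = (2.2000, 2.6000, 3.9000)
τ = (0.1900, -0.1900, -0.0700)

Δω = ω₁−ω₀ = (0.09600000, -0.18760000, -0.01466667)
gyro term ω₀×Iω₀ = (-0.0020, -0.0024, -0.0480)
I·α + gyro = (0.1900, -0.1900, -0.0700)
velocity change Δv = (0.02200000, 0.02600000, 0.03900000)
applied force F = (2.2000, 2.6000, 3.9000)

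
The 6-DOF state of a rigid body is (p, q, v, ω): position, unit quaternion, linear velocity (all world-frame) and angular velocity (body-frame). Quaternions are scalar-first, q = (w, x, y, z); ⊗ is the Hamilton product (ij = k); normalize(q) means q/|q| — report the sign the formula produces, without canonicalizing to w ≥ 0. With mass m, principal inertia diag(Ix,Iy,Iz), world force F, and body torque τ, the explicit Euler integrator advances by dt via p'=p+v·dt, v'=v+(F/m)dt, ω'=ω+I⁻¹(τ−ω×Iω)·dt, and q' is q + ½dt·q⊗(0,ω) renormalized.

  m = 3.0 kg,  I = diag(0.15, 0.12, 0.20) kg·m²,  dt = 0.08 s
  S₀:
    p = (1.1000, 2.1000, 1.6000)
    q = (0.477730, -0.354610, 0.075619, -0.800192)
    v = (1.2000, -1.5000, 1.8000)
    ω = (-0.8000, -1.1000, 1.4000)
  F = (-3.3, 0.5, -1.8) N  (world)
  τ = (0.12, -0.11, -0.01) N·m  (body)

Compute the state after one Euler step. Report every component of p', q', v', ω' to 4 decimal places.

a = (-1.1000, 0.1667, -0.6000)
p' = p + v·dt = (1.1960, 1.9800, 1.7440)
new velocity v' = (1.1120, -1.4867, 1.7520)
(τ − ω×Iω)/I = (1.6213, -1.3833, 0.0820)
new body rate ω' = (-0.6703, -1.2107, 1.4066)
Hamilton product q⊗(0,ω) = (0.9197617, -1.1565286, 0.6111046, 1.1193882)
q + ½dt·q⊗(0,ω), renormalized = (0.5130, -0.3997, 0.0998, -0.7531)

p' = (1.1960, 1.9800, 1.7440)
q' = (0.5130, -0.3997, 0.0998, -0.7531)
v' = (1.1120, -1.4867, 1.7520)
ω' = (-0.6703, -1.2107, 1.4066)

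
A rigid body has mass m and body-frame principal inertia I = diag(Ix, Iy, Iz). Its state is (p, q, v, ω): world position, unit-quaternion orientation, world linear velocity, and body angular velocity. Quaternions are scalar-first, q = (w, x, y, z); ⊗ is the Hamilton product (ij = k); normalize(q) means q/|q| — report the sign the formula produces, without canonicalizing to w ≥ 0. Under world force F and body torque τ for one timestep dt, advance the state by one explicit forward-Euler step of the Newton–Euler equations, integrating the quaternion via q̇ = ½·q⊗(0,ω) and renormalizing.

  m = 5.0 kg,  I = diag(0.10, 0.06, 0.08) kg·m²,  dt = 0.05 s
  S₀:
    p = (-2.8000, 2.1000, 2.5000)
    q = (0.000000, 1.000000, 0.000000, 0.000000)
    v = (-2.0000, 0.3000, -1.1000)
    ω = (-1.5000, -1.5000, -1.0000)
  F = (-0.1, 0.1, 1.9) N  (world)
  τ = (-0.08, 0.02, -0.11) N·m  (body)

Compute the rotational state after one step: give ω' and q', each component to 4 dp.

ω' = (-1.5550, -1.5083, -1.0125)
q' = (0.0374, 0.9983, 0.0250, -0.0374)

precession coupling ω×(Iω) = (0.0300, 0.0300, -0.0900)
angular accel α = (-1.1000, -0.1667, -0.2500)
ω' = ω + α·dt = (-1.5550, -1.5083, -1.0125)
Hamilton product q⊗(0,ω) = (1.5000000, 0.0000000, 1.0000000, -1.5000000)
q + ½dt·q⊗(0,ω), renormalized = (0.0374, 0.9983, 0.0250, -0.0374)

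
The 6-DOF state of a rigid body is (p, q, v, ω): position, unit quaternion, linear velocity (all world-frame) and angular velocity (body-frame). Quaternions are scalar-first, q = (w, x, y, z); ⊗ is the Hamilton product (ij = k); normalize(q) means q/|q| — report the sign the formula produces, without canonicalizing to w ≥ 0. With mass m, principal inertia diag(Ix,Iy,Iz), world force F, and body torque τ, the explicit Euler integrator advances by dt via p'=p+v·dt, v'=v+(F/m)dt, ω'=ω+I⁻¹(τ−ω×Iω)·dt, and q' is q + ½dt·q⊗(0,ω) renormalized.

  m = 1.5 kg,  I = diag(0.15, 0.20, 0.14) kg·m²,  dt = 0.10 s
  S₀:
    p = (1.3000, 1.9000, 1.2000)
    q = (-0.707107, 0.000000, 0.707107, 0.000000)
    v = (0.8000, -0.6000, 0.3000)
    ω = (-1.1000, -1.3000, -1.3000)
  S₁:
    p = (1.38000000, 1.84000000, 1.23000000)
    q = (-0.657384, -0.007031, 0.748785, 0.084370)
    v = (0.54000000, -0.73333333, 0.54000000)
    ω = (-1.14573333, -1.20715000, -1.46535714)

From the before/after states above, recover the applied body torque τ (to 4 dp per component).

Δω = ω₁−ω₀ = (-0.04573333, 0.09285000, -0.16535714)
gyro term ω₀×Iω₀ = (-0.1014, 0.0143, 0.0715)
applied torque τ = (-0.1700, 0.2000, -0.1600)

τ = (-0.1700, 0.2000, -0.1600)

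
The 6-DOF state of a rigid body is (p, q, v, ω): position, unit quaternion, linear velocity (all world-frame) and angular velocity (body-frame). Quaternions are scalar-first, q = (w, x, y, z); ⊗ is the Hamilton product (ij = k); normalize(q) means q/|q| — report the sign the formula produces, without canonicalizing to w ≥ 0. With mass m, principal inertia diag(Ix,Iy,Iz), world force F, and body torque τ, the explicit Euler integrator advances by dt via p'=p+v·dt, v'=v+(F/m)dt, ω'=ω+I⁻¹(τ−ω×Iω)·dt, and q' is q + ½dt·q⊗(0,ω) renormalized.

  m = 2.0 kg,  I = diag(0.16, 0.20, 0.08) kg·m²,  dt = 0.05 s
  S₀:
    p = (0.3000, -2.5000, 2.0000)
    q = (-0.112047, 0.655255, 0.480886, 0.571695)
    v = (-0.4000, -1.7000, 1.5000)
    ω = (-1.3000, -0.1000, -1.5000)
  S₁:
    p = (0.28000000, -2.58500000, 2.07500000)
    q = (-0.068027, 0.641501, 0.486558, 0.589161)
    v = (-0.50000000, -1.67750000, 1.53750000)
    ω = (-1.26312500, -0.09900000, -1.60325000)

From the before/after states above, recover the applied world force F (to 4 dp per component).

Δv = v₁−v₀ = (-0.10000000, 0.02250000, 0.03750000)
applied force F = (-4.0000, 0.9000, 1.5000)

F = (-4.0000, 0.9000, 1.5000)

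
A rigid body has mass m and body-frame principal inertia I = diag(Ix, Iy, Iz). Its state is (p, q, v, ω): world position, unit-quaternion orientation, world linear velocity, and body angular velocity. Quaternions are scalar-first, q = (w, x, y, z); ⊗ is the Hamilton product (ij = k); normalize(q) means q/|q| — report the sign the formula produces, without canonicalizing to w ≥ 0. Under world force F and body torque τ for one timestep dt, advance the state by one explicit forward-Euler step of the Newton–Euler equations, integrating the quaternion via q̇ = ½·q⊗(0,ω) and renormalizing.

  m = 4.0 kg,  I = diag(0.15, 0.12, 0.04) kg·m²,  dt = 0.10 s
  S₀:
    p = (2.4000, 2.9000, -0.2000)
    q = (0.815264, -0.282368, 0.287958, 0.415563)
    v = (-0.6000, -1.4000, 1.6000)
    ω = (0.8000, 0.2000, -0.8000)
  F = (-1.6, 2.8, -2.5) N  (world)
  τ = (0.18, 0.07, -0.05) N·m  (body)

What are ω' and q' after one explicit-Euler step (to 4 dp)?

(τ − ω×Iω)/I = (1.1147, 1.1700, -1.1300)
new body rate ω' = (0.9115, 0.3170, -0.9130)
q⊗(0,ω) = (0.5007532, 0.3387322, 0.2696088, -0.9390512)
q + ½dt·q⊗(0,ω), renormalized = (0.8389, -0.2650, 0.3009, 0.3680)

ω' = (0.9115, 0.3170, -0.9130)
q' = (0.8389, -0.2650, 0.3009, 0.3680)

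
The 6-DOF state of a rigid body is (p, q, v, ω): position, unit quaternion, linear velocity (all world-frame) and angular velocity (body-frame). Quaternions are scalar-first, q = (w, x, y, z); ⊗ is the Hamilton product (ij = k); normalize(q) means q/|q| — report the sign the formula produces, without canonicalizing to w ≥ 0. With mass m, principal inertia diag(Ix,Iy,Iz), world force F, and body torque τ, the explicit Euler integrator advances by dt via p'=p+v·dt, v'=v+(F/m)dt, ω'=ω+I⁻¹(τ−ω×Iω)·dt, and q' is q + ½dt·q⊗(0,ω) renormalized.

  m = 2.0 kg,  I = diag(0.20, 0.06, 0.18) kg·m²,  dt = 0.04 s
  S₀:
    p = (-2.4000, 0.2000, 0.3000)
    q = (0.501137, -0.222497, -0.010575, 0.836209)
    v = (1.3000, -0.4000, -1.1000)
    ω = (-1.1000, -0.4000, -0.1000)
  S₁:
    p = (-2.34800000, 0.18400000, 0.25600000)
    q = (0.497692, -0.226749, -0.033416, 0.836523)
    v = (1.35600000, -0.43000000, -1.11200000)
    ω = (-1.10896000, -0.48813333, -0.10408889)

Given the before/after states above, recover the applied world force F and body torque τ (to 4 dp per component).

Δω = ω₁−ω₀ = (-0.00896000, -0.08813333, -0.00408889)
precession coupling = (0.0048, 0.0022, -0.0616)
I·α + gyro = (-0.0400, -0.1300, -0.0800)
Δv = v₁−v₀ = (0.05600000, -0.03000000, -0.01200000)
m·(v₁−v₀)/dt = (2.8000, -1.5000, -0.6000)

F = (2.8000, -1.5000, -0.6000)
τ = (-0.0400, -0.1300, -0.0800)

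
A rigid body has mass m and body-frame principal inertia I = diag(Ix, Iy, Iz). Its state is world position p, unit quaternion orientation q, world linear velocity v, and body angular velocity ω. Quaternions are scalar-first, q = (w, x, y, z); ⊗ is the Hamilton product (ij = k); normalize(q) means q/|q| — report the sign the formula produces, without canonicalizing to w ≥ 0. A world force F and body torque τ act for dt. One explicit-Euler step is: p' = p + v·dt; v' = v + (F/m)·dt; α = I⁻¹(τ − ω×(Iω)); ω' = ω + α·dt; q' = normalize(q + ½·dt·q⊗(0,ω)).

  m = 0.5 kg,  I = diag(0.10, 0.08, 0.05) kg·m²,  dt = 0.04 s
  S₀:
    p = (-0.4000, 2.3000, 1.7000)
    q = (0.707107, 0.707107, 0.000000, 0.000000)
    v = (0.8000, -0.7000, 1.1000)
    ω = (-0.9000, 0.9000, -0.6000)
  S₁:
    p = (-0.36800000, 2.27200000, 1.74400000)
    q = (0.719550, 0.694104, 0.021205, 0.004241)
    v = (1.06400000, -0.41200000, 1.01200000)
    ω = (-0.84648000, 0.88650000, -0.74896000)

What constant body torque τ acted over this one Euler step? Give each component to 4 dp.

τ = (0.1500, 0.0000, -0.1700)

rate change Δω = (0.05352000, -0.01350000, -0.14896000)
gyro term ω₀×Iω₀ = (0.0162, 0.0270, 0.0162)
I·α + gyro = (0.1500, 0.0000, -0.1700)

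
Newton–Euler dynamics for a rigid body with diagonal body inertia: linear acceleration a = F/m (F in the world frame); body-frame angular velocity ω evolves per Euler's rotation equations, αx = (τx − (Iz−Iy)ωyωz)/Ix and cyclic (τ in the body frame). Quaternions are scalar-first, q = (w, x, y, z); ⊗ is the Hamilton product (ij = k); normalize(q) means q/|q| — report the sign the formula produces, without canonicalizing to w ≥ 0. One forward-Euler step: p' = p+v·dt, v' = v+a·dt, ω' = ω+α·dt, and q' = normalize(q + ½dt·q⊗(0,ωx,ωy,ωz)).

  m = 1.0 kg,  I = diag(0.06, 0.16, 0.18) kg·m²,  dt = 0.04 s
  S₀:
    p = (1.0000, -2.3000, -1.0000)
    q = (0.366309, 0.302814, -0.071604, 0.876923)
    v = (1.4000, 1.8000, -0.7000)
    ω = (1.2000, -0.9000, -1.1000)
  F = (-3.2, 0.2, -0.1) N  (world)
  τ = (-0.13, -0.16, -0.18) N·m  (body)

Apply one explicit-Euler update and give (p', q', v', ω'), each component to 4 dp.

p' = (1.0560, -2.2280, -1.0280)
q' = (0.3768, 0.3287, -0.0505, 0.8645)
v' = (1.2720, 1.8080, -0.7040)
ω' = (1.1001, -0.9796, -1.1160)

linear accel F/m = (-3.2000, 0.2000, -0.1000)
p + v·dt = (1.0560, -2.2280, -1.0280)
v' = v + a·dt = (1.2720, 1.8080, -0.7040)
angular accel α = (-2.4967, -1.9900, -0.4000)
new body rate ω' = (1.1001, -0.9796, -1.1160)
q⊗(0,ω) = (0.5367949, 1.3075659, 1.0557249, -0.5895477)
q' = normalize(q + ½dt·q⊗(0,ω)) = (0.3768, 0.3287, -0.0505, 0.8645)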